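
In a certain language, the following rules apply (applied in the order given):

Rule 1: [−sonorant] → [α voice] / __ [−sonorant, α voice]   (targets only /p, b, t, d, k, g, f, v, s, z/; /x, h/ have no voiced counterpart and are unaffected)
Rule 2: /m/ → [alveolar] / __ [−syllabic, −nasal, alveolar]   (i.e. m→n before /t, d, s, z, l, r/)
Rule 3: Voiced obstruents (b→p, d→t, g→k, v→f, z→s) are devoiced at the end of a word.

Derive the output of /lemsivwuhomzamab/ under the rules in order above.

lensivwuhonzamap

Rule 1 (regressive voicing assimilation): no segment meets the environment; /lemsivwuhomzamab/ is unchanged.
Rule 2 (nasal place assimilation): /m/ precedes the alveolar consonant /s/, so it assimilates in place to [n]. /m/ precedes the alveolar consonant /z/, so it assimilates in place to [n]. /lemsivwuhomzamab/ → lensivwuhonzamab.
Rule 3 (final devoicing): /b/ is a voiced obstruent in word-final position, so it devoices to [p]. /lensivwuhonzamab/ → lensivwuhonzamap.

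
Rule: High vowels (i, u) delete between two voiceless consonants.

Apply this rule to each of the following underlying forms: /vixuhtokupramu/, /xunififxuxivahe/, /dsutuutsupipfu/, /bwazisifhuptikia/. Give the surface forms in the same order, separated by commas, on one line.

/vixuhtokupramu/: /u/ is a high vowel flanked by voiceless consonants /x/ and /h/, so it deletes. /u/ is a high vowel flanked by voiceless consonants /k/ and /p/, so it deletes. → [vixhtokpramu].
/xunififxuxivahe/: /i/ is a high vowel flanked by voiceless consonants /f/ and /f/, so it deletes. /u/ is a high vowel flanked by voiceless consonants /x/ and /x/, so it deletes. → [xuniffxxivahe].
/dsutuutsupipfu/: /u/ is a high vowel flanked by voiceless consonants /s/ and /t/, so it deletes. /u/ is a high vowel flanked by voiceless consonants /s/ and /p/, so it deletes. /i/ is a high vowel flanked by voiceless consonants /p/ and /p/, so it deletes. → [dstuutsppfu].
/bwazisifhuptikia/: /i/ is a high vowel flanked by voiceless consonants /s/ and /f/, so it deletes. /u/ is a high vowel flanked by voiceless consonants /h/ and /p/, so it deletes. /i/ is a high vowel flanked by voiceless consonants /t/ and /k/, so it deletes. → [bwazisfhptkia].

vixhtokpramu, xuniffxxivahe, dstuutsppfu, bwazisfhptkia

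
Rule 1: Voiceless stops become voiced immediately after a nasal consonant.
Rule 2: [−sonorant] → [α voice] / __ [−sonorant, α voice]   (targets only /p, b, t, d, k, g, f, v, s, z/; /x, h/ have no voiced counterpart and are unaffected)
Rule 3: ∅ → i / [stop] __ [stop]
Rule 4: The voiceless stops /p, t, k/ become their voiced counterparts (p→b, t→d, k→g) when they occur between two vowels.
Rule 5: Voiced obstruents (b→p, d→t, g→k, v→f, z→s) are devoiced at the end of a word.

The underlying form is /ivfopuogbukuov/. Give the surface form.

Rule 1 (post-nasal voicing): no segment meets the environment; /ivfopuogbukuov/ is unchanged.
Rule 2 (regressive voicing assimilation): /v/ precedes the voiceless obstruent /f/, so it devoices to [f] by assimilation. /ivfopuogbukuov/ → iffopuogbukuov.
Rule 3 (stop-cluster i-epenthesis): /g/ and /b/ form a stop–stop cluster, so [i] is inserted between them. /iffopuogbukuov/ → iffopuogibukuov.
Rule 4 (intervocalic voicing): /p/ is a voiceless stop between vowels /o/ and /u/, so it voices to [b]. /k/ is a voiceless stop between vowels /u/ and /u/, so it voices to [g]. /iffopuogibukuov/ → iffobuogibuguov.
Rule 5 (final devoicing): /v/ is a voiced obstruent in word-final position, so it devoices to [f]. /iffobuogibuguov/ → iffobuogibuguof.

iffobuogibuguof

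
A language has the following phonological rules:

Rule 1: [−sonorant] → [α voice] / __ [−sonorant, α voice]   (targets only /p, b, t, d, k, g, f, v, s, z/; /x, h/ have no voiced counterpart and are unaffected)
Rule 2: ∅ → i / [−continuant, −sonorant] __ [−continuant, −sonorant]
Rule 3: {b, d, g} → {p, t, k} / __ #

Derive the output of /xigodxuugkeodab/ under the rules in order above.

Rule 1 (regressive voicing assimilation): /d/ precedes the voiceless obstruent /x/, so it devoices to [t] by assimilation. /g/ precedes the voiceless obstruent /k/, so it devoices to [k] by assimilation. /xigodxuugkeodab/ → xigotxuukkeodab.
Rule 2 (stop-cluster i-epenthesis): /k/ and /k/ form a stop–stop cluster, so [i] is inserted between them. /xigotxuukkeodab/ → xigotxuukikeodab.
Rule 3 (final devoicing): /b/ is a voiced stop in word-final position, so it devoices to [p]. /xigotxuukikeodab/ → xigotxuukikeodap.

xigotxuukikeodap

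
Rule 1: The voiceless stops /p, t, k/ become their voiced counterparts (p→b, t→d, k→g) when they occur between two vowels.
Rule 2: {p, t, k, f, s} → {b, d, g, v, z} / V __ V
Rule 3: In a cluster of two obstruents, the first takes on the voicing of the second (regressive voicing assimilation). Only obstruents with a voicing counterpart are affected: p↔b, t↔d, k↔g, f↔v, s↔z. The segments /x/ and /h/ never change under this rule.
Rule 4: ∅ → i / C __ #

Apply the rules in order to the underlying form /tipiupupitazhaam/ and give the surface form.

tibiububidashaami

Rule 1 (intervocalic voicing): /p/ is a voiceless stop between vowels /i/ and /i/, so it voices to [b]. /p/ is a voiceless stop between vowels /u/ and /u/, so it voices to [b]. /p/ is a voiceless stop between vowels /u/ and /i/, so it voices to [b]. /t/ is a voiceless stop between vowels /i/ and /a/, so it voices to [d]. /tipiupupitazhaam/ → tibiububidazhaam.
Rule 2 (intervocalic voicing): no segment meets the environment; /tibiububidazhaam/ is unchanged.
Rule 3 (regressive voicing assimilation): /z/ precedes the voiceless obstruent /h/, so it devoices to [s] by assimilation. /tibiububidazhaam/ → tibiububidashaam.
Rule 4 (final i-epenthesis): the form ends in the consonant /m/, so [i] is inserted word-finally. /tibiububidashaam/ → tibiububidashaami.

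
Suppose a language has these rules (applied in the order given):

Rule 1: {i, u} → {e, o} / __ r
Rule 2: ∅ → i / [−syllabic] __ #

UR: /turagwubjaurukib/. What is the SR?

toragwubjaorukibi

Rule 1 (pre-rhotic lowering): /u/ is a high vowel immediately before /r/, so it lowers to [o]. /u/ is a high vowel immediately before /r/, so it lowers to [o]. /turagwubjaurukib/ → toragwubjaorukib.
Rule 2 (final i-epenthesis): the form ends in the consonant /b/, so [i] is inserted word-finally. /toragwubjaorukib/ → toragwubjaorukibi.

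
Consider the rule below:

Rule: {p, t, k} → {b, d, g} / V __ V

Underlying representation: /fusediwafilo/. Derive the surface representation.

fusediwafilo

No segment of /fusediwafilo/ meets the structural description of the rule, so the form surfaces unchanged.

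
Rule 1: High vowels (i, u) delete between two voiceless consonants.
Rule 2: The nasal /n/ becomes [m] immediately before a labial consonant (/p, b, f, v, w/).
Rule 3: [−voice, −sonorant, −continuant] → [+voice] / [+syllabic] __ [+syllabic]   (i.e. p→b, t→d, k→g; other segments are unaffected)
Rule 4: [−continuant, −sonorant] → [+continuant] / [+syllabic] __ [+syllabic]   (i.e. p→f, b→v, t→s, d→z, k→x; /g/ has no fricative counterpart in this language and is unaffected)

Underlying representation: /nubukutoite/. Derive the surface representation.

Rule 1 (high vowel syncope): /u/ is a high vowel flanked by voiceless consonants /k/ and /t/, so it deletes. /nubukutoite/ → nubuktoite.
Rule 2 (nasal place assimilation): no segment meets the environment; /nubuktoite/ is unchanged.
Rule 3 (intervocalic voicing): /t/ is a voiceless stop between vowels /i/ and /e/, so it voices to [d]. /nubuktoite/ → nubuktoide.
Rule 4 (intervocalic spirantization): /b/ is a stop between vowels /u/ and /u/, so it spirantizes to the fricative [v]. /d/ is a stop between vowels /i/ and /e/, so it spirantizes to the fricative [z]. /nubuktoide/ → nuvuktoize.

nuvuktoize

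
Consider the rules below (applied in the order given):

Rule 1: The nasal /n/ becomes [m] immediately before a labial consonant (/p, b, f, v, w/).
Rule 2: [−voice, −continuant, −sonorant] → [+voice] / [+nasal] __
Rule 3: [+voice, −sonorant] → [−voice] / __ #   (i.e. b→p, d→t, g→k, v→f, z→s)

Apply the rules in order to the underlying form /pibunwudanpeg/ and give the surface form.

pibumwudambek

Rule 1 (nasal place assimilation): /n/ precedes the labial consonant /w/, so it assimilates in place to [m]. /n/ precedes the labial consonant /p/, so it assimilates in place to [m]. /pibunwudanpeg/ → pibumwudampeg.
Rule 2 (post-nasal voicing): /p/ is a voiceless stop immediately after the nasal /m/, so it voices to [b]. /pibumwudampeg/ → pibumwudambeg.
Rule 3 (final devoicing): /g/ is a voiced obstruent in word-final position, so it devoices to [k]. /pibumwudambeg/ → pibumwudambek.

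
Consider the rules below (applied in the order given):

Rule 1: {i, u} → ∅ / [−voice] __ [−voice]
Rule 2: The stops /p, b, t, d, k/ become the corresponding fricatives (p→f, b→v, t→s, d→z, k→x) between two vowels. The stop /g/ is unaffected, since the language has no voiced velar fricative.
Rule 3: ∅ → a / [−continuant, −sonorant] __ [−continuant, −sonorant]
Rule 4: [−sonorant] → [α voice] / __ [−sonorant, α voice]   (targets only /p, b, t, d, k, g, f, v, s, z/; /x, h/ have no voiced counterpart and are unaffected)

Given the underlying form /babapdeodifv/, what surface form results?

Rule 1 (high vowel syncope): no segment meets the environment; /babapdeodifv/ is unchanged.
Rule 2 (intervocalic spirantization): /b/ is a stop between vowels /a/ and /a/, so it spirantizes to the fricative [v]. /d/ is a stop between vowels /o/ and /i/, so it spirantizes to the fricative [z]. /babapdeodifv/ → bavapdeozifv.
Rule 3 (stop-cluster a-epenthesis): /p/ and /d/ form a stop–stop cluster, so [a] is inserted between them. /bavapdeozifv/ → bavapadeozifv.
Rule 4 (regressive voicing assimilation): /f/ precedes the voiced obstruent /v/, so it voices to [v] by assimilation. /bavapadeozifv/ → bavapadeozivv.

bavapadeozivv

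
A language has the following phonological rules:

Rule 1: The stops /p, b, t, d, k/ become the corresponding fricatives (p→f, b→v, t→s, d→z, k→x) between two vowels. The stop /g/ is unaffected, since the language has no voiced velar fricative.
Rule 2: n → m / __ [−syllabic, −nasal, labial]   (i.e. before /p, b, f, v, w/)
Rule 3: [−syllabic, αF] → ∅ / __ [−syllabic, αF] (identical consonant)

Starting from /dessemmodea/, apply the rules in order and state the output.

desemozea

Rule 1 (intervocalic spirantization): /d/ is a stop between vowels /o/ and /e/, so it spirantizes to the fricative [z]. /dessemmodea/ → dessemmozea.
Rule 2 (nasal place assimilation): no segment meets the environment; /dessemmozea/ is unchanged.
Rule 3 (degemination): /ss/ is a geminate; the first /s/ deletes. /mm/ is a geminate; the first /m/ deletes. /dessemmozea/ → desemozea.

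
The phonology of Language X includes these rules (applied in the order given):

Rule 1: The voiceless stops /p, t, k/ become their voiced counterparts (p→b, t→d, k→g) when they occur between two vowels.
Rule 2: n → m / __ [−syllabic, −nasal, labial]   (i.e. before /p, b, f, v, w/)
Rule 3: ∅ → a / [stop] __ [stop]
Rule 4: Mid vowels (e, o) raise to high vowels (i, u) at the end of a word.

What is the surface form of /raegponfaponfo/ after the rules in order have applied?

raegapomfabomfu

Rule 1 (intervocalic voicing): /p/ is a voiceless stop between vowels /a/ and /o/, so it voices to [b]. /raegponfaponfo/ → raegponfabonfo.
Rule 2 (nasal place assimilation): /n/ precedes the labial consonant /f/, so it assimilates in place to [m]. /n/ precedes the labial consonant /f/, so it assimilates in place to [m]. /raegponfabonfo/ → raegpomfabomfo.
Rule 3 (stop-cluster a-epenthesis): /g/ and /p/ form a stop–stop cluster, so [a] is inserted between them. /raegpomfabomfo/ → raegapomfabomfo.
Rule 4 (final vowel raising): /o/ is a mid vowel in word-final position, so it raises to [u]. /raegapomfabomfo/ → raegapomfabomfu.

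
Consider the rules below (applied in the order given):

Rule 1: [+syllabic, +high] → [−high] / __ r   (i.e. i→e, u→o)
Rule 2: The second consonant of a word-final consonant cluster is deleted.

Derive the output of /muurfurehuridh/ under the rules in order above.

muorforehorid

Rule 1 (pre-rhotic lowering): /u/ is a high vowel immediately before /r/, so it lowers to [o]. /u/ is a high vowel immediately before /r/, so it lowers to [o]. /u/ is a high vowel immediately before /r/, so it lowers to [o]. /muurfurehuridh/ → muorforehoridh.
Rule 2 (final cluster simplification): /h/ is the second consonant of a word-final cluster /dh/, so it deletes. /muorforehoridh/ → muorforehorid.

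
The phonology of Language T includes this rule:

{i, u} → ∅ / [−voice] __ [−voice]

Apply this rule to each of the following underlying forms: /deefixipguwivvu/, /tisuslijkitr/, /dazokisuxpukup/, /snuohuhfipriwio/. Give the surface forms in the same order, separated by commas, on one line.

/deefixipguwivvu/: /i/ is a high vowel flanked by voiceless consonants /f/ and /x/, so it deletes. /i/ is a high vowel flanked by voiceless consonants /x/ and /p/, so it deletes. → [deefxpguwivvu].
/tisuslijkitr/: /i/ is a high vowel flanked by voiceless consonants /t/ and /s/, so it deletes. /u/ is a high vowel flanked by voiceless consonants /s/ and /s/, so it deletes. /i/ is a high vowel flanked by voiceless consonants /k/ and /t/, so it deletes. → [tsslijktr].
/dazokisuxpukup/: /i/ is a high vowel flanked by voiceless consonants /k/ and /s/, so it deletes. /u/ is a high vowel flanked by voiceless consonants /s/ and /x/, so it deletes. /u/ is a high vowel flanked by voiceless consonants /p/ and /k/, so it deletes. /u/ is a high vowel flanked by voiceless consonants /k/ and /p/, so it deletes. → [dazoksxpkp].
/snuohuhfipriwio/: /u/ is a high vowel flanked by voiceless consonants /h/ and /h/, so it deletes. /i/ is a high vowel flanked by voiceless consonants /f/ and /p/, so it deletes. → [snuohhfpriwio].

deefxpguwivvu, tsslijktr, dazoksxpkp, snuohhfpriwio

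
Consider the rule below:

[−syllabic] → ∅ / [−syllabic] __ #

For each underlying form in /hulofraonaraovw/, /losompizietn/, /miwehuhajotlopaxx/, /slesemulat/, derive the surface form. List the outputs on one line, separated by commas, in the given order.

/hulofraonaraovw/: /w/ is the second consonant of a word-final cluster /vw/, so it deletes. → [hulofraonaraov].
/losompizietn/: /n/ is the second consonant of a word-final cluster /tn/, so it deletes. → [losompiziet].
/miwehuhajotlopaxx/: /x/ is the second consonant of a word-final cluster /xx/, so it deletes. → [miwehuhajotlopax].
/slesemulat/: the rule's environment is not met; surfaces unchanged as [slesemulat].

hulofraonaraov, losompiziet, miwehuhajotlopax, slesemulat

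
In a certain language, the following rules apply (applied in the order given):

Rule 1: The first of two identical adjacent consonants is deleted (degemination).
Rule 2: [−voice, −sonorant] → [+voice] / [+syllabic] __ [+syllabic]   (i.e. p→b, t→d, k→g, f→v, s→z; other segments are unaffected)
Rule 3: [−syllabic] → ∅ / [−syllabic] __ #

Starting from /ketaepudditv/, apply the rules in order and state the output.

Rule 1 (degemination): /dd/ is a geminate; the first /d/ deletes. /ketaepudditv/ → ketaepuditv.
Rule 2 (intervocalic voicing): /t/ is a voiceless obstruent between vowels /e/ and /a/, so it voices to [d]. /p/ is a voiceless obstruent between vowels /e/ and /u/, so it voices to [b]. /ketaepuditv/ → kedaebuditv.
Rule 3 (final cluster simplification): /v/ is the second consonant of a word-final cluster /tv/, so it deletes. /kedaebuditv/ → kedaebudit.

kedaebudit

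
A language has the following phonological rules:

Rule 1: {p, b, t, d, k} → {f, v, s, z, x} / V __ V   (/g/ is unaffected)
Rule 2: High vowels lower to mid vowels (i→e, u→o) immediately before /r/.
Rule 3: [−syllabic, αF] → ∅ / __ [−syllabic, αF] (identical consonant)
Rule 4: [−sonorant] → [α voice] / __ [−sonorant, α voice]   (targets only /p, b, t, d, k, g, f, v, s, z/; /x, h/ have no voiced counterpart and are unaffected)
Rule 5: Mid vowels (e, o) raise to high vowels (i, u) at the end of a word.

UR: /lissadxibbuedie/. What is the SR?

Rule 1 (intervocalic spirantization): /d/ is a stop between vowels /e/ and /i/, so it spirantizes to the fricative [z]. /lissadxibbuedie/ → lissadxibbuezie.
Rule 2 (pre-rhotic lowering): no segment meets the environment; /lissadxibbuezie/ is unchanged.
Rule 3 (degemination): /ss/ is a geminate; the first /s/ deletes. /bb/ is a geminate; the first /b/ deletes. /lissadxibbuezie/ → lisadxibuezie.
Rule 4 (regressive voicing assimilation): /d/ precedes the voiceless obstruent /x/, so it devoices to [t] by assimilation. /lisadxibuezie/ → lisatxibuezie.
Rule 5 (final vowel raising): /e/ is a mid vowel in word-final position, so it raises to [i]. /lisatxibuezie/ → lisatxibuezii.

lisatxibuezii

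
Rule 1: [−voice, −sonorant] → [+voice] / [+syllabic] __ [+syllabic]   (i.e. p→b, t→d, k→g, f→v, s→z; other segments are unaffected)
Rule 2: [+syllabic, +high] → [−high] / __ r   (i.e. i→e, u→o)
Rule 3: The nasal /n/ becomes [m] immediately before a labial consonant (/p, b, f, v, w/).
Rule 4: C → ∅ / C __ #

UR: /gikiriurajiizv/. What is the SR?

gigeriorajiiz

Rule 1 (intervocalic voicing): /k/ is a voiceless obstruent between vowels /i/ and /i/, so it voices to [g]. /gikiriurajiizv/ → gigiriurajiizv.
Rule 2 (pre-rhotic lowering): /i/ is a high vowel immediately before /r/, so it lowers to [e]. /u/ is a high vowel immediately before /r/, so it lowers to [o]. /gigiriurajiizv/ → gigeriorajiizv.
Rule 3 (nasal place assimilation): no segment meets the environment; /gigeriorajiizv/ is unchanged.
Rule 4 (final cluster simplification): /v/ is the second consonant of a word-final cluster /zv/, so it deletes. /gigeriorajiizv/ → gigeriorajiiz.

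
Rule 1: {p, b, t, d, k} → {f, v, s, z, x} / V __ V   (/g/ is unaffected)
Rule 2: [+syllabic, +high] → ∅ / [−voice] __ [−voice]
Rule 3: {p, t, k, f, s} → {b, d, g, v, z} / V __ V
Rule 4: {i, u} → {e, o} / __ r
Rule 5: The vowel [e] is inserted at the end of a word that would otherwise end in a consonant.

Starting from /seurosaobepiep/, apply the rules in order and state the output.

Rule 1 (intervocalic spirantization): /b/ is a stop between vowels /o/ and /e/, so it spirantizes to the fricative [v]. /p/ is a stop between vowels /e/ and /i/, so it spirantizes to the fricative [f]. /seurosaobepiep/ → seurosaovefiep.
Rule 2 (high vowel syncope): no segment meets the environment; /seurosaovefiep/ is unchanged.
Rule 3 (intervocalic voicing): /s/ is a voiceless obstruent between vowels /o/ and /a/, so it voices to [z]. /f/ is a voiceless obstruent between vowels /e/ and /i/, so it voices to [v]. /seurosaovefiep/ → seurozaoveviep.
Rule 4 (pre-rhotic lowering): /u/ is a high vowel immediately before /r/, so it lowers to [o]. /seurozaoveviep/ → seorozaoveviep.
Rule 5 (final e-epenthesis): the form ends in the consonant /p/, so [e] is inserted word-finally. /seorozaoveviep/ → seorozaoveviepe.

seorozaoveviepe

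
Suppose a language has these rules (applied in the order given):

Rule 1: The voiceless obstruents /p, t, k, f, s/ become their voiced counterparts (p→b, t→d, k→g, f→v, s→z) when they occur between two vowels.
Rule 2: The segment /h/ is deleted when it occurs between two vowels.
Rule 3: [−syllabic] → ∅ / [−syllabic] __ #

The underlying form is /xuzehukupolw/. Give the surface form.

xuzeugubol

Rule 1 (intervocalic voicing): /k/ is a voiceless obstruent between vowels /u/ and /u/, so it voices to [g]. /p/ is a voiceless obstruent between vowels /u/ and /o/, so it voices to [b]. /xuzehukupolw/ → xuzehugubolw.
Rule 2 (intervocalic h-deletion): /h/ occurs between vowels /e/ and /u/, so it deletes. /xuzehugubolw/ → xuzeugubolw.
Rule 3 (final cluster simplification): /w/ is the second consonant of a word-final cluster /lw/, so it deletes. /xuzeugubolw/ → xuzeugubol.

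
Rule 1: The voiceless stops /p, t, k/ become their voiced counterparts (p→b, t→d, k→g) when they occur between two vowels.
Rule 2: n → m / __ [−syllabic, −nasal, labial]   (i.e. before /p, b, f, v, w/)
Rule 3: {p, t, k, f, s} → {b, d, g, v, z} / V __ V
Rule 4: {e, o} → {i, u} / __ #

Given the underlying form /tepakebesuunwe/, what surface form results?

Rule 1 (intervocalic voicing): /p/ is a voiceless stop between vowels /e/ and /a/, so it voices to [b]. /k/ is a voiceless stop between vowels /a/ and /e/, so it voices to [g]. /tepakebesuunwe/ → tebagebesuunwe.
Rule 2 (nasal place assimilation): /n/ precedes the labial consonant /w/, so it assimilates in place to [m]. /tebagebesuunwe/ → tebagebesuumwe.
Rule 3 (intervocalic voicing): /s/ is a voiceless obstruent between vowels /e/ and /u/, so it voices to [z]. /tebagebesuumwe/ → tebagebezuumwe.
Rule 4 (final vowel raising): /e/ is a mid vowel in word-final position, so it raises to [i]. /tebagebezuumwe/ → tebagebezuumwi.

tebagebezuumwi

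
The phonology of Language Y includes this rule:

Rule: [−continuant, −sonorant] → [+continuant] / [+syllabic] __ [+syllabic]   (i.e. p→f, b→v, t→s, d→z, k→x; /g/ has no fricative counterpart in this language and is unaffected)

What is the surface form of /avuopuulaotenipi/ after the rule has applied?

avuofuulaosenifi

/p/ is a stop between vowels /o/ and /u/, so it spirantizes to the fricative [f].
/t/ is a stop between vowels /o/ and /e/, so it spirantizes to the fricative [s].
/p/ is a stop between vowels /i/ and /i/, so it spirantizes to the fricative [f].
Surface form: [avuofuulaosenifi].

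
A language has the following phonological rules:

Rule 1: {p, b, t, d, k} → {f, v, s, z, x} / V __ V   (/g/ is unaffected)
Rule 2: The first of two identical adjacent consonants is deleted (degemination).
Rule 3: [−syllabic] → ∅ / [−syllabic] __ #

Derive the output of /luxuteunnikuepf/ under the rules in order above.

Rule 1 (intervocalic spirantization): /t/ is a stop between vowels /u/ and /e/, so it spirantizes to the fricative [s]. /k/ is a stop between vowels /i/ and /u/, so it spirantizes to the fricative [x]. /luxuteunnikuepf/ → luxuseunnixuepf.
Rule 2 (degemination): /nn/ is a geminate; the first /n/ deletes. /luxuseunnixuepf/ → luxuseunixuepf.
Rule 3 (final cluster simplification): /f/ is the second consonant of a word-final cluster /pf/, so it deletes. /luxuseunixuepf/ → luxuseunixuep.

luxuseunixuep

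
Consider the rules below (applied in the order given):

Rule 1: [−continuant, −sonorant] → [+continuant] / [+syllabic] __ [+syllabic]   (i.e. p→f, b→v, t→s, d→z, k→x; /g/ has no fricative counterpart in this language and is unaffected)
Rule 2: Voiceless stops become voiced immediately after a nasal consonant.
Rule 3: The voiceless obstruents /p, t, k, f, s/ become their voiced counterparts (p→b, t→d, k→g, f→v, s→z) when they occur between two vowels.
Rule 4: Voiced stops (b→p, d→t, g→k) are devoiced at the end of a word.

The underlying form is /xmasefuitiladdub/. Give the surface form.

xmazevuiziladdup

Rule 1 (intervocalic spirantization): /t/ is a stop between vowels /i/ and /i/, so it spirantizes to the fricative [s]. /xmasefuitiladdub/ → xmasefuisiladdub.
Rule 2 (post-nasal voicing): no segment meets the environment; /xmasefuisiladdub/ is unchanged.
Rule 3 (intervocalic voicing): /s/ is a voiceless obstruent between vowels /a/ and /e/, so it voices to [z]. /f/ is a voiceless obstruent between vowels /e/ and /u/, so it voices to [v]. /s/ is a voiceless obstruent between vowels /i/ and /i/, so it voices to [z]. /xmasefuisiladdub/ → xmazevuiziladdub.
Rule 4 (final devoicing): /b/ is a voiced stop in word-final position, so it devoices to [p]. /xmazevuiziladdub/ → xmazevuiziladdup.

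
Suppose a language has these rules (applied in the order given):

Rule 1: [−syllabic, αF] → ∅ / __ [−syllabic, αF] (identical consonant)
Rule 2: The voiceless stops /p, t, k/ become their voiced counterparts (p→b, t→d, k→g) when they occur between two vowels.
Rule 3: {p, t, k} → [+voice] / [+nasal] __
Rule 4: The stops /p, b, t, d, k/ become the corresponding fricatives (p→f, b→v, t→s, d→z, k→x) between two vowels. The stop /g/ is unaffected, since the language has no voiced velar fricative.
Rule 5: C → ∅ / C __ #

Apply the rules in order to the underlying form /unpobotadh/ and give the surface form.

unbovozad

Rule 1 (degemination): no segment meets the environment; /unpobotadh/ is unchanged.
Rule 2 (intervocalic voicing): /t/ is a voiceless stop between vowels /o/ and /a/, so it voices to [d]. /unpobotadh/ → unpobodadh.
Rule 3 (post-nasal voicing): /p/ is a voiceless stop immediately after the nasal /n/, so it voices to [b]. /unpobodadh/ → unbobodadh.
Rule 4 (intervocalic spirantization): /b/ is a stop between vowels /o/ and /o/, so it spirantizes to the fricative [v]. /d/ is a stop between vowels /o/ and /a/, so it spirantizes to the fricative [z]. /unbobodadh/ → unbovozadh.
Rule 5 (final cluster simplification): /h/ is the second consonant of a word-final cluster /dh/, so it deletes. /unbovozadh/ → unbovozad.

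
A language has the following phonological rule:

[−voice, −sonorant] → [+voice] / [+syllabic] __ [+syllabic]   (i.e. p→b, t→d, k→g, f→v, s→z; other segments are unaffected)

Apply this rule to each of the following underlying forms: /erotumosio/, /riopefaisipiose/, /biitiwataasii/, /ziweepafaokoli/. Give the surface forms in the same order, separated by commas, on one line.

/erotumosio/: /t/ is a voiceless obstruent between vowels /o/ and /u/, so it voices to [d]. /s/ is a voiceless obstruent between vowels /o/ and /i/, so it voices to [z]. → [erodumozio].
/riopefaisipiose/: /p/ is a voiceless obstruent between vowels /o/ and /e/, so it voices to [b]. /f/ is a voiceless obstruent between vowels /e/ and /a/, so it voices to [v]. /s/ is a voiceless obstruent between vowels /i/ and /i/, so it voices to [z]. /p/ is a voiceless obstruent between vowels /i/ and /i/, so it voices to [b]. /s/ is a voiceless obstruent between vowels /o/ and /e/, so it voices to [z]. → [riobevaizibioze].
/biitiwataasii/: /t/ is a voiceless obstruent between vowels /i/ and /i/, so it voices to [d]. /t/ is a voiceless obstruent between vowels /a/ and /a/, so it voices to [d]. /s/ is a voiceless obstruent between vowels /a/ and /i/, so it voices to [z]. → [biidiwadaazii].
/ziweepafaokoli/: /p/ is a voiceless obstruent between vowels /e/ and /a/, so it voices to [b]. /f/ is a voiceless obstruent between vowels /a/ and /a/, so it voices to [v]. /k/ is a voiceless obstruent between vowels /o/ and /o/, so it voices to [g]. → [ziweebavaogoli].

erodumozio, riobevaizibioze, biidiwadaazii, ziweebavaogoli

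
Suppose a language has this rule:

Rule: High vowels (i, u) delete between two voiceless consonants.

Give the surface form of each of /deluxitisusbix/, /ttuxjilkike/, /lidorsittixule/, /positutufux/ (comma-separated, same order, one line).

deluxtssbix, ttxjilkke, lidorsttxule, posttfx

/deluxitisusbix/: /i/ is a high vowel flanked by voiceless consonants /x/ and /t/, so it deletes. /i/ is a high vowel flanked by voiceless consonants /t/ and /s/, so it deletes. /u/ is a high vowel flanked by voiceless consonants /s/ and /s/, so it deletes. → [deluxtssbix].
/ttuxjilkike/: /u/ is a high vowel flanked by voiceless consonants /t/ and /x/, so it deletes. /i/ is a high vowel flanked by voiceless consonants /k/ and /k/, so it deletes. → [ttxjilkke].
/lidorsittixule/: /i/ is a high vowel flanked by voiceless consonants /s/ and /t/, so it deletes. /i/ is a high vowel flanked by voiceless consonants /t/ and /x/, so it deletes. → [lidorsttxule].
/positutufux/: /i/ is a high vowel flanked by voiceless consonants /s/ and /t/, so it deletes. /u/ is a high vowel flanked by voiceless consonants /t/ and /t/, so it deletes. /u/ is a high vowel flanked by voiceless consonants /t/ and /f/, so it deletes. /u/ is a high vowel flanked by voiceless consonants /f/ and /x/, so it deletes. → [posttfx].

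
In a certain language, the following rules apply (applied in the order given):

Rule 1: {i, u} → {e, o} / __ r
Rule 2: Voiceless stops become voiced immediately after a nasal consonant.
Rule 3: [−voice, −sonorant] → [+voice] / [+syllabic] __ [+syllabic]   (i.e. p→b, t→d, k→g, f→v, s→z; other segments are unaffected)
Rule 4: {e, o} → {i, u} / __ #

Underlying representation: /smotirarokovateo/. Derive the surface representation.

smoderarogovadeu

Rule 1 (pre-rhotic lowering): /i/ is a high vowel immediately before /r/, so it lowers to [e]. /smotirarokovateo/ → smoterarokovateo.
Rule 2 (post-nasal voicing): no segment meets the environment; /smoterarokovateo/ is unchanged.
Rule 3 (intervocalic voicing): /t/ is a voiceless obstruent between vowels /o/ and /e/, so it voices to [d]. /k/ is a voiceless obstruent between vowels /o/ and /o/, so it voices to [g]. /t/ is a voiceless obstruent between vowels /a/ and /e/, so it voices to [d]. /smoterarokovateo/ → smoderarogovadeo.
Rule 4 (final vowel raising): /o/ is a mid vowel in word-final position, so it raises to [u]. /smoderarogovadeo/ → smoderarogovadeu.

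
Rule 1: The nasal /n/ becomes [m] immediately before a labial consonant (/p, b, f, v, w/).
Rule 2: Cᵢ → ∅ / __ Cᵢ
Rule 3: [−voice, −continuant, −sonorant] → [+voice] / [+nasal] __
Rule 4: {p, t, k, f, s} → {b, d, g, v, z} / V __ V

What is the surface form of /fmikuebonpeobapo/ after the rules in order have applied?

Rule 1 (nasal place assimilation): /n/ precedes the labial consonant /p/, so it assimilates in place to [m]. /fmikuebonpeobapo/ → fmikuebompeobapo.
Rule 2 (degemination): no segment meets the environment; /fmikuebompeobapo/ is unchanged.
Rule 3 (post-nasal voicing): /p/ is a voiceless stop immediately after the nasal /m/, so it voices to [b]. /fmikuebompeobapo/ → fmikuebombeobapo.
Rule 4 (intervocalic voicing): /k/ is a voiceless obstruent between vowels /i/ and /u/, so it voices to [g]. /p/ is a voiceless obstruent between vowels /a/ and /o/, so it voices to [b]. /fmikuebombeobapo/ → fmiguebombeobabo.

fmiguebombeobabo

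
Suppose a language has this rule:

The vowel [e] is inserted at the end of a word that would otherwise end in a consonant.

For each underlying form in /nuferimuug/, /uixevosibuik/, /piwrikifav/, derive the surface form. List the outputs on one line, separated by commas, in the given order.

nuferimuuge, uixevosibuike, piwrikifave

/nuferimuug/: the form ends in the consonant /g/, so [e] is inserted word-finally. → [nuferimuuge].
/uixevosibuik/: the form ends in the consonant /k/, so [e] is inserted word-finally. → [uixevosibuike].
/piwrikifav/: the form ends in the consonant /v/, so [e] is inserted word-finally. → [piwrikifave].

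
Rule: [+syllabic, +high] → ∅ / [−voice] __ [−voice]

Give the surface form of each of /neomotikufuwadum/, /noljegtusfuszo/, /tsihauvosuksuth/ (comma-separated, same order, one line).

/neomotikufuwadum/: /i/ is a high vowel flanked by voiceless consonants /t/ and /k/, so it deletes. /u/ is a high vowel flanked by voiceless consonants /k/ and /f/, so it deletes. → [neomotkfuwadum].
/noljegtusfuszo/: /u/ is a high vowel flanked by voiceless consonants /t/ and /s/, so it deletes. /u/ is a high vowel flanked by voiceless consonants /f/ and /s/, so it deletes. → [noljegtsfszo].
/tsihauvosuksuth/: /i/ is a high vowel flanked by voiceless consonants /s/ and /h/, so it deletes. /u/ is a high vowel flanked by voiceless consonants /s/ and /k/, so it deletes. /u/ is a high vowel flanked by voiceless consonants /s/ and /t/, so it deletes. → [tshauvosksth].

neomotkfuwadum, noljegtsfszo, tshauvosksth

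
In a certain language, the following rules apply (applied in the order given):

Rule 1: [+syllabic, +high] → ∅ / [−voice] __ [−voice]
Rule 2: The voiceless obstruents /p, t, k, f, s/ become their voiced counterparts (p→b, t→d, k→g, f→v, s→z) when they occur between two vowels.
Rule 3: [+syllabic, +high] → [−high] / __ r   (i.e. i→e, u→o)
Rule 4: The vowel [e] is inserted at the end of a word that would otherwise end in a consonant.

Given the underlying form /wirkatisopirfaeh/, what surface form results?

Rule 1 (high vowel syncope): /i/ is a high vowel flanked by voiceless consonants /t/ and /s/, so it deletes. /wirkatisopirfaeh/ → wirkatsopirfaeh.
Rule 2 (intervocalic voicing): /p/ is a voiceless obstruent between vowels /o/ and /i/, so it voices to [b]. /wirkatsopirfaeh/ → wirkatsobirfaeh.
Rule 3 (pre-rhotic lowering): /i/ is a high vowel immediately before /r/, so it lowers to [e]. /i/ is a high vowel immediately before /r/, so it lowers to [e]. /wirkatsobirfaeh/ → werkatsoberfaeh.
Rule 4 (final e-epenthesis): the form ends in the consonant /h/, so [e] is inserted word-finally. /werkatsoberfaeh/ → werkatsoberfaehe.

werkatsoberfaehe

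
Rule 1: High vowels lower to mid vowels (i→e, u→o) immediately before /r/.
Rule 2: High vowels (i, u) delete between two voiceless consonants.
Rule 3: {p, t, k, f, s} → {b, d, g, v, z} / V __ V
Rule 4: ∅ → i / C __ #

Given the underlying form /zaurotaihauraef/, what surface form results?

Rule 1 (pre-rhotic lowering): /u/ is a high vowel immediately before /r/, so it lowers to [o]. /u/ is a high vowel immediately before /r/, so it lowers to [o]. /zaurotaihauraef/ → zaorotaihaoraef.
Rule 2 (high vowel syncope): no segment meets the environment; /zaorotaihaoraef/ is unchanged.
Rule 3 (intervocalic voicing): /t/ is a voiceless obstruent between vowels /o/ and /a/, so it voices to [d]. /zaorotaihaoraef/ → zaorodaihaoraef.
Rule 4 (final i-epenthesis): the form ends in the consonant /f/, so [i] is inserted word-finally. /zaorodaihaoraef/ → zaorodaihaoraefi.

zaorodaihaoraefi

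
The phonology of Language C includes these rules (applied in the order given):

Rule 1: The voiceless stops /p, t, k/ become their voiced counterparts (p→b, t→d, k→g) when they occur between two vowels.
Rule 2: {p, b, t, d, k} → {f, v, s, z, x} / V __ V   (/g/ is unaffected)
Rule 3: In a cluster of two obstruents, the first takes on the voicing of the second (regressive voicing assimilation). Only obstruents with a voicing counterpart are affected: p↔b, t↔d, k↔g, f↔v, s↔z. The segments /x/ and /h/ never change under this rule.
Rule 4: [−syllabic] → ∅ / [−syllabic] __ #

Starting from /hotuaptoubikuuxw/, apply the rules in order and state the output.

hozuaptouviguux

Rule 1 (intervocalic voicing): /t/ is a voiceless stop between vowels /o/ and /u/, so it voices to [d]. /k/ is a voiceless stop between vowels /i/ and /u/, so it voices to [g]. /hotuaptoubikuuxw/ → hoduaptoubiguuxw.
Rule 2 (intervocalic spirantization): /d/ is a stop between vowels /o/ and /u/, so it spirantizes to the fricative [z]. /b/ is a stop between vowels /u/ and /i/, so it spirantizes to the fricative [v]. /hoduaptoubiguuxw/ → hozuaptouviguuxw.
Rule 3 (regressive voicing assimilation): no segment meets the environment; /hozuaptouviguuxw/ is unchanged.
Rule 4 (final cluster simplification): /w/ is the second consonant of a word-final cluster /xw/, so it deletes. /hozuaptouviguuxw/ → hozuaptouviguux.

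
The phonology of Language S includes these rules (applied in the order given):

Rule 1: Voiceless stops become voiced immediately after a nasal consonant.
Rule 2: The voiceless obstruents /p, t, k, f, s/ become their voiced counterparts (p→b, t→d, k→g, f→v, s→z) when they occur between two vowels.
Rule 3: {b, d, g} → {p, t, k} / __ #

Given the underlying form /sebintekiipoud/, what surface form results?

sebindegiibout

Rule 1 (post-nasal voicing): /t/ is a voiceless stop immediately after the nasal /n/, so it voices to [d]. /sebintekiipoud/ → sebindekiipoud.
Rule 2 (intervocalic voicing): /k/ is a voiceless obstruent between vowels /e/ and /i/, so it voices to [g]. /p/ is a voiceless obstruent between vowels /i/ and /o/, so it voices to [b]. /sebindekiipoud/ → sebindegiiboud.
Rule 3 (final devoicing): /d/ is a voiced stop in word-final position, so it devoices to [t]. /sebindegiiboud/ → sebindegiibout.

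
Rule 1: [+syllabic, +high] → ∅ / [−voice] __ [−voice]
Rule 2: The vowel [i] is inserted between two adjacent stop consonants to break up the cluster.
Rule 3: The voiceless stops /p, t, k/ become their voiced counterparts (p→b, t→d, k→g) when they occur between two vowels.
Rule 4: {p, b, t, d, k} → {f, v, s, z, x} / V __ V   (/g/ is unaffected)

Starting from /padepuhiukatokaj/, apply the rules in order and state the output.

pazephiugazogaj

Rule 1 (high vowel syncope): /u/ is a high vowel flanked by voiceless consonants /p/ and /h/, so it deletes. /padepuhiukatokaj/ → padephiukatokaj.
Rule 2 (stop-cluster i-epenthesis): no segment meets the environment; /padephiukatokaj/ is unchanged.
Rule 3 (intervocalic voicing): /k/ is a voiceless stop between vowels /u/ and /a/, so it voices to [g]. /t/ is a voiceless stop between vowels /a/ and /o/, so it voices to [d]. /k/ is a voiceless stop between vowels /o/ and /a/, so it voices to [g]. /padephiukatokaj/ → padephiugadogaj.
Rule 4 (intervocalic spirantization): /d/ is a stop between vowels /a/ and /e/, so it spirantizes to the fricative [z]. /d/ is a stop between vowels /a/ and /o/, so it spirantizes to the fricative [z]. /padephiugadogaj/ → pazephiugazogaj.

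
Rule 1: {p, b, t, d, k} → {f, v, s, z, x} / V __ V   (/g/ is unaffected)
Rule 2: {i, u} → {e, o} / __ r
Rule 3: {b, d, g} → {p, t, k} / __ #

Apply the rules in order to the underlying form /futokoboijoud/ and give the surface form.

Rule 1 (intervocalic spirantization): /t/ is a stop between vowels /u/ and /o/, so it spirantizes to the fricative [s]. /k/ is a stop between vowels /o/ and /o/, so it spirantizes to the fricative [x]. /b/ is a stop between vowels /o/ and /o/, so it spirantizes to the fricative [v]. /futokoboijoud/ → fusoxovoijoud.
Rule 2 (pre-rhotic lowering): no segment meets the environment; /fusoxovoijoud/ is unchanged.
Rule 3 (final devoicing): /d/ is a voiced stop in word-final position, so it devoices to [t]. /fusoxovoijoud/ → fusoxovoijout.

fusoxovoijout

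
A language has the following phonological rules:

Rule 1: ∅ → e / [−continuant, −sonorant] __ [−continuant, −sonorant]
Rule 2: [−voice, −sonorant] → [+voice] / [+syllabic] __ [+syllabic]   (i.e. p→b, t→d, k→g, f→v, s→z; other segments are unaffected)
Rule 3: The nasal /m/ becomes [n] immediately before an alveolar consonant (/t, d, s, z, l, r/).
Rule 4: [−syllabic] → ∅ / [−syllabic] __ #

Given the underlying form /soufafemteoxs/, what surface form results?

souvaventeox

Rule 1 (stop-cluster e-epenthesis): no segment meets the environment; /soufafemteoxs/ is unchanged.
Rule 2 (intervocalic voicing): /f/ is a voiceless obstruent between vowels /u/ and /a/, so it voices to [v]. /f/ is a voiceless obstruent between vowels /a/ and /e/, so it voices to [v]. /soufafemteoxs/ → souvavemteoxs.
Rule 3 (nasal place assimilation): /m/ precedes the alveolar consonant /t/, so it assimilates in place to [n]. /souvavemteoxs/ → souvaventeoxs.
Rule 4 (final cluster simplification): /s/ is the second consonant of a word-final cluster /xs/, so it deletes. /souvaventeoxs/ → souvaventeox.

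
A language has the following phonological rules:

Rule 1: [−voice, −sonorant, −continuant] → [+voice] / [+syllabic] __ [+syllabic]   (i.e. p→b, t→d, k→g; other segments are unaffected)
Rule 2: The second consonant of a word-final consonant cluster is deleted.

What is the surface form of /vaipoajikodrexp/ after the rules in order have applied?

Rule 1 (intervocalic voicing): /p/ is a voiceless stop between vowels /i/ and /o/, so it voices to [b]. /k/ is a voiceless stop between vowels /i/ and /o/, so it voices to [g]. /vaipoajikodrexp/ → vaiboajigodrexp.
Rule 2 (final cluster simplification): /p/ is the second consonant of a word-final cluster /xp/, so it deletes. /vaiboajigodrexp/ → vaiboajigodrex.

vaiboajigodrex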